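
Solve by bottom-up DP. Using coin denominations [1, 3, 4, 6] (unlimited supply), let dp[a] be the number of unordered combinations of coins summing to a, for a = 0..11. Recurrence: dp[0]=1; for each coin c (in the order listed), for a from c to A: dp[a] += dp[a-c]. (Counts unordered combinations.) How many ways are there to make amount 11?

12

after  coin     0     1     2     3     4     5     6     7     8     9    10    11
          1     1     1     1     1     1     1     1     1     1     1     1     1
          3     1     1     1     2     2     2     3     3     3     4     4     4
          4     1     1     1     2     3     3     4     5     6     7     8     9
          6     1     1     1     2     3     3     5     6     7     9    11    12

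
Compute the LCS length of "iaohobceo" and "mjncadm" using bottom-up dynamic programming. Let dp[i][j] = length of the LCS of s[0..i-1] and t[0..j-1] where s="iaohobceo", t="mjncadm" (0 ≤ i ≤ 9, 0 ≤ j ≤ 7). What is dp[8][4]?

1

   ''  m  j  n  c  a  d  m
''  0  0  0  0  0  0  0  0
 i  0  0  0  0  0  0  0  0
 a  0  0  0  0  0  1  1  1
 o  0  0  0  0  0  1  1  1
 h  0  0  0  0  0  1  1  1
 o  0  0  0  0  0  1  1  1
 b  0  0  0  0  0  1  1  1
 c  0  0  0  0  1  1  1  1
 e  0  0  0  0  1  1  1  1
 o  0  0  0  0  1  1  1  1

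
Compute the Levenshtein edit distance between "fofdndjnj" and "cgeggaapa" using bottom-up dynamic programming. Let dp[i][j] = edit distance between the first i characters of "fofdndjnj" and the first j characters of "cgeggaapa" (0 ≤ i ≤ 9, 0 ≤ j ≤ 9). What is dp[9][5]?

9

   ''  c  g  e  g  g  a  a  p  a
''  0  1  2  3  4  5  6  7  8  9
 f  1  1  2  3  4  5  6  7  8  9
 o  2  2  2  3  4  5  6  7  8  9
 f  3  3  3  3  4  5  6  7  8  9
 d  4  4  4  4  4  5  6  7  8  9
 n  5  5  5  5  5  5  6  7  8  9
 d  6  6  6  6  6  6  6  7  8  9
 j  7  7  7  7  7  7  7  7  8  9
 n  8  8  8  8  8  8  8  8  8  9
 j  9  9  9  9  9  9  9  9  9  9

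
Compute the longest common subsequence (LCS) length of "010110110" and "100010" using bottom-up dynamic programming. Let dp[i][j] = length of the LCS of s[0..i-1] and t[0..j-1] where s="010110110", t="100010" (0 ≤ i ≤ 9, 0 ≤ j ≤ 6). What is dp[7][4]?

   ''  1  0  0  0  1  0
''  0  0  0  0  0  0  0
 0  0  0  1  1  1  1  1
 1  0  1  1  1  1  2  2
 0  0  1  2  2  2  2  3
 1  0  1  2  2  2  3  3
 1  0  1  2  2  2  3  3
 0  0  1  2  3  3  3  4
 1  0  1  2  3  3  4  4
 1  0  1  2  3  3  4  4
 0  0  1  2  3  4  4  5

3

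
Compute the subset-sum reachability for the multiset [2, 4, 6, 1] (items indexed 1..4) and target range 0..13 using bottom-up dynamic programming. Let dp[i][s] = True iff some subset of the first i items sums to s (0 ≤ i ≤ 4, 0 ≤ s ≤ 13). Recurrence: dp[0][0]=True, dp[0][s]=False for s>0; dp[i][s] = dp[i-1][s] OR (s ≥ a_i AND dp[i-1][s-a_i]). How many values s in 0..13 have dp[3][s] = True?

i\s   0   1   2   3   4   5   6   7   8   9  10  11  12  13
  0   T   F   F   F   F   F   F   F   F   F   F   F   F   F
  1   T   F   T   F   F   F   F   F   F   F   F   F   F   F
  2   T   F   T   F   T   F   T   F   F   F   F   F   F   F
  3   T   F   T   F   T   F   T   F   T   F   T   F   T   F
  4   T   T   T   T   T   T   T   T   T   T   T   T   T   T

7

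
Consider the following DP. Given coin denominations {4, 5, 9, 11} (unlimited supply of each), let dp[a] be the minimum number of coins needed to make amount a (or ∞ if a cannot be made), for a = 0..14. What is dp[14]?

2

 a  0  1  2  3  4  5  6  7  8  9 10 11 12 13 14
dp  0  -  -  -  1  1  -  -  2  1  2  1  3  2  2
(- denotes ∞ / unreachable)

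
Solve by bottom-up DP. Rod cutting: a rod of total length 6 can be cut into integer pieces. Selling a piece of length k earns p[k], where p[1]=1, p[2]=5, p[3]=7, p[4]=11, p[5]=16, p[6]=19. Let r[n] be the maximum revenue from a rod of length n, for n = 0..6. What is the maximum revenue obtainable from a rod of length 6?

19

   n    0    1    2    3    4    5    6
r[n]    0    1    5    7   11   16   19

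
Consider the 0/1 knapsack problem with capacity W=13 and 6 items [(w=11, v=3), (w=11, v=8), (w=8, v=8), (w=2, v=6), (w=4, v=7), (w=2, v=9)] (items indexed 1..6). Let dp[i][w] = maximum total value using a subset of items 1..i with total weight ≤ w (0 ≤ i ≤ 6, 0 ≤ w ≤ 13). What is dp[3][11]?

i\w   0   1   2   3   4   5   6   7   8   9  10  11  12  13
  0   0   0   0   0   0   0   0   0   0   0   0   0   0   0
  1   0   0   0   0   0   0   0   0   0   0   0   3   3   3
  2   0   0   0   0   0   0   0   0   0   0   0   8   8   8
  3   0   0   0   0   0   0   0   0   8   8   8   8   8   8
  4   0   0   6   6   6   6   6   6   8   8  14  14  14  14
  5   0   0   6   6   7   7  13  13  13  13  14  14  15  15
  6   0   0   9   9  15  15  16  16  22  22  22  22  23  23

8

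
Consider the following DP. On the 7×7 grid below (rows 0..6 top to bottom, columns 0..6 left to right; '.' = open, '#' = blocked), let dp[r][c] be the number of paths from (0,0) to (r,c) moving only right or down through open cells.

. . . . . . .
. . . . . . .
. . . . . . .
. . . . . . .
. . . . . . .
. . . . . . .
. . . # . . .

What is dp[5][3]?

r\c   0   1   2   3   4   5   6
  0   1   1   1   1   1   1   1
  1   1   2   3   4   5   6   7
  2   1   3   6  10  15  21  28
  3   1   4  10  20  35  56  84
  4   1   5  15  35  70 126 210
  5   1   6  21  56 126 252 462
  6   1   7  28   0 126 378 840

56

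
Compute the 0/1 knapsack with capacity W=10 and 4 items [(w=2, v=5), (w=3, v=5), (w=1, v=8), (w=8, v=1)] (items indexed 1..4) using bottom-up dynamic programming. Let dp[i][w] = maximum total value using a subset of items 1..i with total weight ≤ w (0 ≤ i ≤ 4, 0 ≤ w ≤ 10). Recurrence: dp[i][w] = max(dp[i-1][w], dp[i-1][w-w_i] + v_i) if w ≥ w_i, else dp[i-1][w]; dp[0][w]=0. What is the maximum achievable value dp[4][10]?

i\w   0   1   2   3   4   5   6   7   8   9  10
  0   0   0   0   0   0   0   0   0   0   0   0
  1   0   0   5   5   5   5   5   5   5   5   5
  2   0   0   5   5   5  10  10  10  10  10  10
  3   0   8   8  13  13  13  18  18  18  18  18
  4   0   8   8  13  13  13  18  18  18  18  18

18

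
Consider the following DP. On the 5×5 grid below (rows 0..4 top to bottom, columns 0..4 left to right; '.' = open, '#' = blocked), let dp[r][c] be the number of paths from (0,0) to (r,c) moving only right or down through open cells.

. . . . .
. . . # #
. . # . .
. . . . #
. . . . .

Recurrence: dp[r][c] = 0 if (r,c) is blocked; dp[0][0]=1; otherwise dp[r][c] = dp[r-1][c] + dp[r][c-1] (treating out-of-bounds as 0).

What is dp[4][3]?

13

r\c   0   1   2   3   4
  0   1   1   1   1   1
  1   1   2   3   0   0
  2   1   3   0   0   0
  3   1   4   4   4   0
  4   1   5   9  13  13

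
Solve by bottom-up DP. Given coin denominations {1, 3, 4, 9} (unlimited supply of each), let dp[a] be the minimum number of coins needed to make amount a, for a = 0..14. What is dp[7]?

 a  0  1  2  3  4  5  6  7  8  9 10 11 12 13 14
dp  0  1  2  1  1  2  2  2  2  1  2  3  2  2  3

2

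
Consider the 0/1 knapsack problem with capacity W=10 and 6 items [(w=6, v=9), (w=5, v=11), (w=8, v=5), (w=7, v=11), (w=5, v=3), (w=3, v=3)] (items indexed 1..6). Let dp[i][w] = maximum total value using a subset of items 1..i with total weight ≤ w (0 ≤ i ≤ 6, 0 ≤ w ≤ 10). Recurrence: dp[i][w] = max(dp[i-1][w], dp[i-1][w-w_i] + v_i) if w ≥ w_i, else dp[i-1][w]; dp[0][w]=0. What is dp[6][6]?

i\w   0   1   2   3   4   5   6   7   8   9  10
  0   0   0   0   0   0   0   0   0   0   0   0
  1   0   0   0   0   0   0   9   9   9   9   9
  2   0   0   0   0   0  11  11  11  11  11  11
  3   0   0   0   0   0  11  11  11  11  11  11
  4   0   0   0   0   0  11  11  11  11  11  11
  5   0   0   0   0   0  11  11  11  11  11  14
  6   0   0   0   3   3  11  11  11  14  14  14

11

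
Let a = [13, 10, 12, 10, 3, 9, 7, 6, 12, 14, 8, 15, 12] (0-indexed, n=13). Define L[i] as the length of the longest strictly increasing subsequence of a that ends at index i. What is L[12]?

4

   i    0    1    2    3    4    5    6    7    8    9   10   11   12
a[i]   13   10   12   10    3    9    7    6   12   14    8   15   12
L[i]    1    1    2    1    1    2    2    2    3    4    3    5    4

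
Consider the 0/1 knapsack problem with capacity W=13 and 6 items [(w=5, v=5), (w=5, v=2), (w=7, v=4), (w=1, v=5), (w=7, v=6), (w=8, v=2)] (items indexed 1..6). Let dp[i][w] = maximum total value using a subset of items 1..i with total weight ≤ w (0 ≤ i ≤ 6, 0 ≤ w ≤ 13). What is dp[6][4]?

5

i\w   0   1   2   3   4   5   6   7   8   9  10  11  12  13
  0   0   0   0   0   0   0   0   0   0   0   0   0   0   0
  1   0   0   0   0   0   5   5   5   5   5   5   5   5   5
  2   0   0   0   0   0   5   5   5   5   5   7   7   7   7
  3   0   0   0   0   0   5   5   5   5   5   7   7   9   9
  4   0   5   5   5   5   5  10  10  10  10  10  12  12  14
  5   0   5   5   5   5   5  10  10  11  11  11  12  12  16
  6   0   5   5   5   5   5  10  10  11  11  11  12  12  16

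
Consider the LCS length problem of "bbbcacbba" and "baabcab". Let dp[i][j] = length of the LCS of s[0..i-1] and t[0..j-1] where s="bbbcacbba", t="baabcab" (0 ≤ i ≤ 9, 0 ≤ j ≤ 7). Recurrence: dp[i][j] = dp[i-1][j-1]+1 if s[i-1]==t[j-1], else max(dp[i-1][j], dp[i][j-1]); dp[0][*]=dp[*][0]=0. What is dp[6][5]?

   ''  b  a  a  b  c  a  b
''  0  0  0  0  0  0  0  0
 b  0  1  1  1  1  1  1  1
 b  0  1  1  1  2  2  2  2
 b  0  1  1  1  2  2  2  3
 c  0  1  1  1  2  3  3  3
 a  0  1  2  2  2  3  4  4
 c  0  1  2  2  2  3  4  4
 b  0  1  2  2  3  3  4  5
 b  0  1  2  2  3  3  4  5
 a  0  1  2  3  3  3  4  5

3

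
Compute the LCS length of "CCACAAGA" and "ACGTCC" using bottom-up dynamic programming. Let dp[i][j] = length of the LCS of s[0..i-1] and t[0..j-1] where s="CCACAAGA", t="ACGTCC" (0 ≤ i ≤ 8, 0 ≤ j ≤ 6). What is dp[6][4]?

   ''  A  C  G  T  C  C
''  0  0  0  0  0  0  0
 C  0  0  1  1  1  1  1
 C  0  0  1  1  1  2  2
 A  0  1  1  1  1  2  2
 C  0  1  2  2  2  2  3
 A  0  1  2  2  2  2  3
 A  0  1  2  2  2  2  3
 G  0  1  2  3  3  3  3
 A  0  1  2  3  3  3  3

2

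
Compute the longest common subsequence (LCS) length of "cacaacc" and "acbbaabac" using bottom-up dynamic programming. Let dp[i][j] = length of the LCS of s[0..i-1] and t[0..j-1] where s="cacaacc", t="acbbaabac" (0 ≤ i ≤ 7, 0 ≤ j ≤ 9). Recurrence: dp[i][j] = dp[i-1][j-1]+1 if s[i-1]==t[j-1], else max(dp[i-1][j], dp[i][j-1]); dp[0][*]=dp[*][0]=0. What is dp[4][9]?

3

   ''  a  c  b  b  a  a  b  a  c
''  0  0  0  0  0  0  0  0  0  0
 c  0  0  1  1  1  1  1  1  1  1
 a  0  1  1  1  1  2  2  2  2  2
 c  0  1  2  2  2  2  2  2  2  3
 a  0  1  2  2  2  3  3  3  3  3
 a  0  1  2  2  2  3  4  4  4  4
 c  0  1  2  2  2  3  4  4  4  5
 c  0  1  2  2  2  3  4  4  4  5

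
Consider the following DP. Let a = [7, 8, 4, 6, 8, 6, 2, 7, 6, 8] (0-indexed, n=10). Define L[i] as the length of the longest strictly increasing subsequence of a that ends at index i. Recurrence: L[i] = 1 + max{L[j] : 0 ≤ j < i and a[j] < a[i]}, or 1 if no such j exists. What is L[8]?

   i    0    1    2    3    4    5    6    7    8    9
a[i]    7    8    4    6    8    6    2    7    6    8
L[i]    1    2    1    2    3    2    1    3    2    4

2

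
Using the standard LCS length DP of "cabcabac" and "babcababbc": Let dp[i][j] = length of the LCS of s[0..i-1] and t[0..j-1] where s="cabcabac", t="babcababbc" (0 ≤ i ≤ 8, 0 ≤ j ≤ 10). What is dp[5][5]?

4

   ''  b  a  b  c  a  b  a  b  b  c
''  0  0  0  0  0  0  0  0  0  0  0
 c  0  0  0  0  1  1  1  1  1  1  1
 a  0  0  1  1  1  2  2  2  2  2  2
 b  0  1  1  2  2  2  3  3  3  3  3
 c  0  1  1  2  3  3  3  3  3  3  4
 a  0  1  2  2  3  4  4  4  4  4  4
 b  0  1  2  3  3  4  5  5  5  5  5
 a  0  1  2  3  3  4  5  6  6  6  6
 c  0  1  2  3  4  4  5  6  6  6  7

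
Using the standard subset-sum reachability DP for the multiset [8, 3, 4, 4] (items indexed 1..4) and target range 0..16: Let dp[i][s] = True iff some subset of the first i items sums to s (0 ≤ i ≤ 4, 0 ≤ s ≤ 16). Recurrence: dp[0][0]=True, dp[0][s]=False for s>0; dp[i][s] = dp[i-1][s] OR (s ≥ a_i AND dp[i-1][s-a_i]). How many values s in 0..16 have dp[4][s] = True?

i\s   0   1   2   3   4   5   6   7   8   9  10  11  12  13  14  15  16
  0   T   F   F   F   F   F   F   F   F   F   F   F   F   F   F   F   F
  1   T   F   F   F   F   F   F   F   T   F   F   F   F   F   F   F   F
  2   T   F   F   T   F   F   F   F   T   F   F   T   F   F   F   F   F
  3   T   F   F   T   T   F   F   T   T   F   F   T   T   F   F   T   F
  4   T   F   F   T   T   F   F   T   T   F   F   T   T   F   F   T   T

9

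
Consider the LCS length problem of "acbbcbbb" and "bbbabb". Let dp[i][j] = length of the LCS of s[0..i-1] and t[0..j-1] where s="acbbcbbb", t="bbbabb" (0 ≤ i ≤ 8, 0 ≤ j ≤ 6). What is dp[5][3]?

2

   ''  b  b  b  a  b  b
''  0  0  0  0  0  0  0
 a  0  0  0  0  1  1  1
 c  0  0  0  0  1  1  1
 b  0  1  1  1  1  2  2
 b  0  1  2  2  2  2  3
 c  0  1  2  2  2  2  3
 b  0  1  2  3  3  3  3
 b  0  1  2  3  3  4  4
 b  0  1  2  3  3  4  5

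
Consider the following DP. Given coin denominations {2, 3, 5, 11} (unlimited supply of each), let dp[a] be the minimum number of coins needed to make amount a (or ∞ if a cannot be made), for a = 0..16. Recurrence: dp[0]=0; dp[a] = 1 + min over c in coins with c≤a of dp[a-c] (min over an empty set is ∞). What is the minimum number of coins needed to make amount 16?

2

 a  0  1  2  3  4  5  6  7  8  9 10 11 12 13 14 15 16
dp  0  -  1  1  2  1  2  2  2  3  2  1  3  2  2  3  2
(- denotes ∞ / unreachable)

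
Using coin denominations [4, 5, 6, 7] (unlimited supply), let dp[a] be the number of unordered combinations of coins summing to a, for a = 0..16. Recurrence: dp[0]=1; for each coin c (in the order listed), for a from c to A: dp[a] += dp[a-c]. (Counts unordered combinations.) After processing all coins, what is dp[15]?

3

after  coin     0     1     2     3     4     5     6     7     8     9    10    11    12    13    14    15    16
          4     1     0     0     0     1     0     0     0     1     0     0     0     1     0     0     0     1
          5     1     0     0     0     1     1     0     0     1     1     1     0     1     1     1     1     1
          6     1     0     0     0     1     1     1     0     1     1     2     1     2     1     2     2     3
          7     1     0     0     0     1     1     1     1     1     1     2     2     3     2     3     3     4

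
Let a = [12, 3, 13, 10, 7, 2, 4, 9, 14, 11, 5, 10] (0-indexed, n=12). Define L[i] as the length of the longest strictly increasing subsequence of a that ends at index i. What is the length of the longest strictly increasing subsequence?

   i    0    1    2    3    4    5    6    7    8    9   10   11
a[i]   12    3   13   10    7    2    4    9   14   11    5   10
L[i]    1    1    2    2    2    1    2    3    4    4    3    4

4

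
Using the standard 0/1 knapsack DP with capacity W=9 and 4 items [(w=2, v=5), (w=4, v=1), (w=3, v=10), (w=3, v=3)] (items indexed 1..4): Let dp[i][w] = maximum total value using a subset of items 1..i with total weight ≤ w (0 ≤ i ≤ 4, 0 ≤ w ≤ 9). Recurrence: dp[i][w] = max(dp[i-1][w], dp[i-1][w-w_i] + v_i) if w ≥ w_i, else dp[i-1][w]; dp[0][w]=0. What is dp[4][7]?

15

i\w   0   1   2   3   4   5   6   7   8   9
  0   0   0   0   0   0   0   0   0   0   0
  1   0   0   5   5   5   5   5   5   5   5
  2   0   0   5   5   5   5   6   6   6   6
  3   0   0   5  10  10  15  15  15  15  16
  4   0   0   5  10  10  15  15  15  18  18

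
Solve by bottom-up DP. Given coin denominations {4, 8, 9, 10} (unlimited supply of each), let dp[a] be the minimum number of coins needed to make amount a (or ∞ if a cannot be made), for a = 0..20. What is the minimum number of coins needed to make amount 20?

 a  0  1  2  3  4  5  6  7  8  9 10 11 12 13 14 15 16 17 18 19 20
dp  0  -  -  -  1  -  -  -  1  1  1  -  2  2  2  -  2  2  2  2  2
(- denotes ∞ / unreachable)

2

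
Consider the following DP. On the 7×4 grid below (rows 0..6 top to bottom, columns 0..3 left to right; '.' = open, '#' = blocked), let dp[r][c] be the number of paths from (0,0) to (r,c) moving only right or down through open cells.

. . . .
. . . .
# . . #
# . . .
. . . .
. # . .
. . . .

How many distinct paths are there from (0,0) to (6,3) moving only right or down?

34

r\c   0   1   2   3
  0   1   1   1   1
  1   1   2   3   4
  2   0   2   5   0
  3   0   2   7   7
  4   0   2   9  16
  5   0   0   9  25
  6   0   0   9  34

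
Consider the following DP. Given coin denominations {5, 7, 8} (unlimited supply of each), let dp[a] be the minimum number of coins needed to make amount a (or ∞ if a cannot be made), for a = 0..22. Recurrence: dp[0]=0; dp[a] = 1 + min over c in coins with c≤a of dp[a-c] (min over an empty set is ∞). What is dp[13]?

2

 a  0  1  2  3  4  5  6  7  8  9 10 11 12 13 14 15 16 17 18 19 20 21 22
dp  0  -  -  -  -  1  -  1  1  -  2  -  2  2  2  2  2  3  3  3  3  3  3
(- denotes ∞ / unreachable)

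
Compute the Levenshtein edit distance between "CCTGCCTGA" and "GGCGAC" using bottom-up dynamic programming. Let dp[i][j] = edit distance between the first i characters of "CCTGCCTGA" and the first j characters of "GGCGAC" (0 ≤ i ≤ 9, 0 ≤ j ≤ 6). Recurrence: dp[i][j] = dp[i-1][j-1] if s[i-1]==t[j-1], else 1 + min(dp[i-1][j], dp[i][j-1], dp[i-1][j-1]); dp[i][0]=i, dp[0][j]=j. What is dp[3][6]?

5

   ''  G  G  C  G  A  C
''  0  1  2  3  4  5  6
 C  1  1  2  2  3  4  5
 C  2  2  2  2  3  4  4
 T  3  3  3  3  3  4  5
 G  4  3  3  4  3  4  5
 C  5  4  4  3  4  4  4
 C  6  5  5  4  4  5  4
 T  7  6  6  5  5  5  5
 G  8  7  6  6  5  6  6
 A  9  8  7  7  6  5  6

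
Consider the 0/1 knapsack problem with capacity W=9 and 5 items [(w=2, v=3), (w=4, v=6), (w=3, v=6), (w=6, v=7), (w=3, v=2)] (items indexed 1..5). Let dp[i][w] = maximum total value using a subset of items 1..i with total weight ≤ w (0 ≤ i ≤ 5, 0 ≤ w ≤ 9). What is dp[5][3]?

6

i\w   0   1   2   3   4   5   6   7   8   9
  0   0   0   0   0   0   0   0   0   0   0
  1   0   0   3   3   3   3   3   3   3   3
  2   0   0   3   3   6   6   9   9   9   9
  3   0   0   3   6   6   9   9  12  12  15
  4   0   0   3   6   6   9   9  12  12  15
  5   0   0   3   6   6   9   9  12  12  15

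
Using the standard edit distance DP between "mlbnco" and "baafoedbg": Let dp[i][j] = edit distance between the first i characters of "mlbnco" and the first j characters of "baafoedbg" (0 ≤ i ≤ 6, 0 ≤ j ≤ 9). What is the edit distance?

9

   ''  b  a  a  f  o  e  d  b  g
''  0  1  2  3  4  5  6  7  8  9
 m  1  1  2  3  4  5  6  7  8  9
 l  2  2  2  3  4  5  6  7  8  9
 b  3  2  3  3  4  5  6  7  7  8
 n  4  3  3  4  4  5  6  7  8  8
 c  5  4  4  4  5  5  6  7  8  9
 o  6  5  5  5  5  5  6  7  8  9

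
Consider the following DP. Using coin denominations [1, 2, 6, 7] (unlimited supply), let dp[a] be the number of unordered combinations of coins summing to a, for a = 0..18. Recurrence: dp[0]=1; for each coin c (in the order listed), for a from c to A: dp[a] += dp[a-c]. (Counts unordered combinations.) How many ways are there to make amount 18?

34

after  coin     0     1     2     3     4     5     6     7     8     9    10    11    12    13    14    15    16    17    18
          1     1     1     1     1     1     1     1     1     1     1     1     1     1     1     1     1     1     1     1
          2     1     1     2     2     3     3     4     4     5     5     6     6     7     7     8     8     9     9    10
          6     1     1     2     2     3     3     5     5     7     7     9     9    12    12    15    15    18    18    22
          7     1     1     2     2     3     3     5     6     8     9    11    12    15    17    21    23    27    29    34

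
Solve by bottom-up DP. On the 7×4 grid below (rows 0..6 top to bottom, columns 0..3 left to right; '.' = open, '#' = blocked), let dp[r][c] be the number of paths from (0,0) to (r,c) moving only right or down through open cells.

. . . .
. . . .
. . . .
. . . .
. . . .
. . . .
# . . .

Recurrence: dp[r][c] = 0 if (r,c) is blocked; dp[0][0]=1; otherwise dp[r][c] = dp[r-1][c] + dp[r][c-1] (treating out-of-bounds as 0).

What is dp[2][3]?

10

r\c   0   1   2   3
  0   1   1   1   1
  1   1   2   3   4
  2   1   3   6  10
  3   1   4  10  20
  4   1   5  15  35
  5   1   6  21  56
  6   0   6  27  83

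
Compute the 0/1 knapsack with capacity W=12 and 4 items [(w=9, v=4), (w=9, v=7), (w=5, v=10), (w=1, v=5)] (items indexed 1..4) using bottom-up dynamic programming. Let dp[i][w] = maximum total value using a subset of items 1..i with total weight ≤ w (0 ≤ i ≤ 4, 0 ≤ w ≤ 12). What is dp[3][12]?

10

i\w   0   1   2   3   4   5   6   7   8   9  10  11  12
  0   0   0   0   0   0   0   0   0   0   0   0   0   0
  1   0   0   0   0   0   0   0   0   0   4   4   4   4
  2   0   0   0   0   0   0   0   0   0   7   7   7   7
  3   0   0   0   0   0  10  10  10  10  10  10  10  10
  4   0   5   5   5   5  10  15  15  15  15  15  15  15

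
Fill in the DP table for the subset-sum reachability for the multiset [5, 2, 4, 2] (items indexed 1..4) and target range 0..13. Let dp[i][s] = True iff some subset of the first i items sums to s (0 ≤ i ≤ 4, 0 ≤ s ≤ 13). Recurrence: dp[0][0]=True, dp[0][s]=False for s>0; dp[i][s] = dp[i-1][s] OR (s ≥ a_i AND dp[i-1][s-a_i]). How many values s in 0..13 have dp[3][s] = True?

i\s   0   1   2   3   4   5   6   7   8   9  10  11  12  13
  0   T   F   F   F   F   F   F   F   F   F   F   F   F   F
  1   T   F   F   F   F   T   F   F   F   F   F   F   F   F
  2   T   F   T   F   F   T   F   T   F   F   F   F   F   F
  3   T   F   T   F   T   T   T   T   F   T   F   T   F   F
  4   T   F   T   F   T   T   T   T   T   T   F   T   F   T

8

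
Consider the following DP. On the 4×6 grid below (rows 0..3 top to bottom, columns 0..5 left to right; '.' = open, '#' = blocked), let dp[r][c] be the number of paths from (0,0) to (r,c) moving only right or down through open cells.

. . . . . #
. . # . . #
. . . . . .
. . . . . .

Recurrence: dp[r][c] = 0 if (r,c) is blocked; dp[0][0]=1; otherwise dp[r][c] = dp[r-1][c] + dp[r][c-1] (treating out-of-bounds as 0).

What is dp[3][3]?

11

r\c   0   1   2   3   4   5
  0   1   1   1   1   1   0
  1   1   2   0   1   2   0
  2   1   3   3   4   6   6
  3   1   4   7  11  17  23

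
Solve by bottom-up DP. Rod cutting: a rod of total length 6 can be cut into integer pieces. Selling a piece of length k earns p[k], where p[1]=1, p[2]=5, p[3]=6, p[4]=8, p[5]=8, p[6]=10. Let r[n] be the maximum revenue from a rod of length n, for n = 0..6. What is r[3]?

6

   n    0    1    2    3    4    5    6
r[n]    0    1    5    6   10   11   15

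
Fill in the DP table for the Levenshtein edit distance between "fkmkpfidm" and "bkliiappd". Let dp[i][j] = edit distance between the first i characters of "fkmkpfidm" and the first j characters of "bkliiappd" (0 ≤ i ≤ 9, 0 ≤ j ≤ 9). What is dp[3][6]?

5

   ''  b  k  l  i  i  a  p  p  d
''  0  1  2  3  4  5  6  7  8  9
 f  1  1  2  3  4  5  6  7  8  9
 k  2  2  1  2  3  4  5  6  7  8
 m  3  3  2  2  3  4  5  6  7  8
 k  4  4  3  3  3  4  5  6  7  8
 p  5  5  4  4  4  4  5  5  6  7
 f  6  6  5  5  5  5  5  6  6  7
 i  7  7  6  6  5  5  6  6  7  7
 d  8  8  7  7  6  6  6  7  7  7
 m  9  9  8  8  7  7  7  7  8  8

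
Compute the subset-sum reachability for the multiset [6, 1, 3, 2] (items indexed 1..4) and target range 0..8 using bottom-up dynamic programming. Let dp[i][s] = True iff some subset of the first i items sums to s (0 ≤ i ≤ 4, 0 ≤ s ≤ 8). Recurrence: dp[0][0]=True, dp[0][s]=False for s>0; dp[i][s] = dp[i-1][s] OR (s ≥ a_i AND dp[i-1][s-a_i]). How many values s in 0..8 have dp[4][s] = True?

9

i\s   0   1   2   3   4   5   6   7   8
  0   T   F   F   F   F   F   F   F   F
  1   T   F   F   F   F   F   T   F   F
  2   T   T   F   F   F   F   T   T   F
  3   T   T   F   T   T   F   T   T   F
  4   T   T   T   T   T   T   T   T   T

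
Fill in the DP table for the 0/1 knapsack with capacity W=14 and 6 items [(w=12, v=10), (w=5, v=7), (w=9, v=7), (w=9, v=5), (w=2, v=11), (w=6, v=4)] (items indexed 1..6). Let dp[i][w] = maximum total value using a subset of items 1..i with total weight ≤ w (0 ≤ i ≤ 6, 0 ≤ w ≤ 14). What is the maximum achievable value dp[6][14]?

22

i\w   0   1   2   3   4   5   6   7   8   9  10  11  12  13  14
  0   0   0   0   0   0   0   0   0   0   0   0   0   0   0   0
  1   0   0   0   0   0   0   0   0   0   0   0   0  10  10  10
  2   0   0   0   0   0   7   7   7   7   7   7   7  10  10  10
  3   0   0   0   0   0   7   7   7   7   7   7   7  10  10  14
  4   0   0   0   0   0   7   7   7   7   7   7   7  10  10  14
  5   0   0  11  11  11  11  11  18  18  18  18  18  18  18  21
  6   0   0  11  11  11  11  11  18  18  18  18  18  18  22  22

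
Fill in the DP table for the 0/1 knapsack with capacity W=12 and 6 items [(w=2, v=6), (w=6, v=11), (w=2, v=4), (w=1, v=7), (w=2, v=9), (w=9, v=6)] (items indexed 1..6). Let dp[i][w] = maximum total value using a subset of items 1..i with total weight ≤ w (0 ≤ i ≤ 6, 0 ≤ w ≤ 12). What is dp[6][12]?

i\w   0   1   2   3   4   5   6   7   8   9  10  11  12
  0   0   0   0   0   0   0   0   0   0   0   0   0   0
  1   0   0   6   6   6   6   6   6   6   6   6   6   6
  2   0   0   6   6   6   6  11  11  17  17  17  17  17
  3   0   0   6   6  10  10  11  11  17  17  21  21  21
  4   0   7   7  13  13  17  17  18  18  24  24  28  28
  5   0   7   9  16  16  22  22  26  26  27  27  33  33
  6   0   7   9  16  16  22  22  26  26  27  27  33  33

33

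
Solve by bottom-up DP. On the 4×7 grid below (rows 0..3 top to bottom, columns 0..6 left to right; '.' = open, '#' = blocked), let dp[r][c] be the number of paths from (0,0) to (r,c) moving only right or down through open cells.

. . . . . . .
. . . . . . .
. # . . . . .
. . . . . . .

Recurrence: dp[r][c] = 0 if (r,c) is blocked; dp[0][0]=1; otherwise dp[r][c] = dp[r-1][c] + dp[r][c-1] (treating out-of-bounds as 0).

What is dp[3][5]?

41

r\c   0   1   2   3   4   5   6
  0   1   1   1   1   1   1   1
  1   1   2   3   4   5   6   7
  2   1   0   3   7  12  18  25
  3   1   1   4  11  23  41  66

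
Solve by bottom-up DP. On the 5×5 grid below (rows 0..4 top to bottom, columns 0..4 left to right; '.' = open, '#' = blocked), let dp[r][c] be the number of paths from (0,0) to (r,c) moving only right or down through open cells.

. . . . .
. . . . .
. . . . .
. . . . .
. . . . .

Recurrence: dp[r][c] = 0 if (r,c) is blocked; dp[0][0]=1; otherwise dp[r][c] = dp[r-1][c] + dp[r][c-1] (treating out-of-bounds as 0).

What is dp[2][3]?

10

r\c   0   1   2   3   4
  0   1   1   1   1   1
  1   1   2   3   4   5
  2   1   3   6  10  15
  3   1   4  10  20  35
  4   1   5  15  35  70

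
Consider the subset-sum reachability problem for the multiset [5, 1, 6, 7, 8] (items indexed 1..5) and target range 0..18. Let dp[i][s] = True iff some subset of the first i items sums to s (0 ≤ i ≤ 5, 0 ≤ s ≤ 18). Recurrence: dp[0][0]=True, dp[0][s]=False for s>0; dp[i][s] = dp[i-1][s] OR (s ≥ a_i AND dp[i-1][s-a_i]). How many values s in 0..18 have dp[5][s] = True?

i\s   0   1   2   3   4   5   6   7   8   9  10  11  12  13  14  15  16  17  18
  0   T   F   F   F   F   F   F   F   F   F   F   F   F   F   F   F   F   F   F
  1   T   F   F   F   F   T   F   F   F   F   F   F   F   F   F   F   F   F   F
  2   T   T   F   F   F   T   T   F   F   F   F   F   F   F   F   F   F   F   F
  3   T   T   F   F   F   T   T   T   F   F   F   T   T   F   F   F   F   F   F
  4   T   T   F   F   F   T   T   T   T   F   F   T   T   T   T   F   F   F   T
  5   T   T   F   F   F   T   T   T   T   T   F   T   T   T   T   T   T   F   T

14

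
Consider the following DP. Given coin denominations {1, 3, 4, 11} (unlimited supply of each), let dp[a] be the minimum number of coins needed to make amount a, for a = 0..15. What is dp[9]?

 a  0  1  2  3  4  5  6  7  8  9 10 11 12 13 14 15
dp  0  1  2  1  1  2  2  2  2  3  3  1  2  3  2  2

3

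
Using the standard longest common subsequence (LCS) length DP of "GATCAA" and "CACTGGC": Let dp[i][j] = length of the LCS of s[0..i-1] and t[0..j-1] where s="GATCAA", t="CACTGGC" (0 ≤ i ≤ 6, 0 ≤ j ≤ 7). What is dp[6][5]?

   ''  C  A  C  T  G  G  C
''  0  0  0  0  0  0  0  0
 G  0  0  0  0  0  1  1  1
 A  0  0  1  1  1  1  1  1
 T  0  0  1  1  2  2  2  2
 C  0  1  1  2  2  2  2  3
 A  0  1  2  2  2  2  2  3
 A  0  1  2  2  2  2  2  3

2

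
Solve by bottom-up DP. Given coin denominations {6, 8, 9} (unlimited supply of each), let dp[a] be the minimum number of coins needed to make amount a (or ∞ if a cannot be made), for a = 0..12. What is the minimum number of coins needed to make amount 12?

2

 a  0  1  2  3  4  5  6  7  8  9 10 11 12
dp  0  -  -  -  -  -  1  -  1  1  -  -  2
(- denotes ∞ / unreachable)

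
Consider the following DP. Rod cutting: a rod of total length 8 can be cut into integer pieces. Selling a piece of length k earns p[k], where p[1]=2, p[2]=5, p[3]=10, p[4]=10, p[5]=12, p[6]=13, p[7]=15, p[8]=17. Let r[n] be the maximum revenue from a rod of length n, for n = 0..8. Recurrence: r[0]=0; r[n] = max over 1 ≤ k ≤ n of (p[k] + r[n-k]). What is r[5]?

   n    0    1    2    3    4    5    6    7    8
r[n]    0    2    5   10   12   15   20   22   25

15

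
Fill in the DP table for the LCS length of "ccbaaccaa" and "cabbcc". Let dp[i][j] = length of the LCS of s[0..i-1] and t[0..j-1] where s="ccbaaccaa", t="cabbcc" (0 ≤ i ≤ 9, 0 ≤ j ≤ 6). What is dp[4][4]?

2

   ''  c  a  b  b  c  c
''  0  0  0  0  0  0  0
 c  0  1  1  1  1  1  1
 c  0  1  1  1  1  2  2
 b  0  1  1  2  2  2  2
 a  0  1  2  2  2  2  2
 a  0  1  2  2  2  2  2
 c  0  1  2  2  2  3  3
 c  0  1  2  2  2  3  4
 a  0  1  2  2  2  3  4
 a  0  1  2  2  2  3  4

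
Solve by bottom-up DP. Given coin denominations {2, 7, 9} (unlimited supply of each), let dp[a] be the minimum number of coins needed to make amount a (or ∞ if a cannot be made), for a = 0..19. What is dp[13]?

 a  0  1  2  3  4  5  6  7  8  9 10 11 12 13 14 15 16 17 18 19
dp  0  -  1  -  2  -  3  1  4  1  5  2  6  3  2  4  2  5  2  6
(- denotes ∞ / unreachable)

3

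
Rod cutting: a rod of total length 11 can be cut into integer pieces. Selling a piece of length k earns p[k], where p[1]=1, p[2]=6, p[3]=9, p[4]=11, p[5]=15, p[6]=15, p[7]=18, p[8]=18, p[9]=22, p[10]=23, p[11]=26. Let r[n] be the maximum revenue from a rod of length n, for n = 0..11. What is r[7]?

21

   n    0    1    2    3    4    5    6    7    8    9   10   11
r[n]    0    1    6    9   12   15   18   21   24   27   30   33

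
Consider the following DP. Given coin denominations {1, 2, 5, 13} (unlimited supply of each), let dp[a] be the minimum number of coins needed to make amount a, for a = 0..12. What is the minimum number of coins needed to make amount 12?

3

 a  0  1  2  3  4  5  6  7  8  9 10 11 12
dp  0  1  1  2  2  1  2  2  3  3  2  3  3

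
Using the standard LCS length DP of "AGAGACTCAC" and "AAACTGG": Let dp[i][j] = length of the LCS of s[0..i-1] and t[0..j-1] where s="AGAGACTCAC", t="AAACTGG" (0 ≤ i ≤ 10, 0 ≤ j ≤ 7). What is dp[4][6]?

   ''  A  A  A  C  T  G  G
''  0  0  0  0  0  0  0  0
 A  0  1  1  1  1  1  1  1
 G  0  1  1  1  1  1  2  2
 A  0  1  2  2  2  2  2  2
 G  0  1  2  2  2  2  3  3
 A  0  1  2  3  3  3  3  3
 C  0  1  2  3  4  4  4  4
 T  0  1  2  3  4  5  5  5
 C  0  1  2  3  4  5  5  5
 A  0  1  2  3  4  5  5  5
 C  0  1  2  3  4  5  5  5

3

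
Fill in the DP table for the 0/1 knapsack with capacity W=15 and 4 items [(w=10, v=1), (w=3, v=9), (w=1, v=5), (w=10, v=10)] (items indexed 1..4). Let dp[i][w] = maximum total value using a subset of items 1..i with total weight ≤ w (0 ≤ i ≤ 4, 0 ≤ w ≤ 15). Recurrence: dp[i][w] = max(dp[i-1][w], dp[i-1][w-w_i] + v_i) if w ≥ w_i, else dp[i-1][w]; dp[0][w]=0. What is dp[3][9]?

i\w   0   1   2   3   4   5   6   7   8   9  10  11  12  13  14  15
  0   0   0   0   0   0   0   0   0   0   0   0   0   0   0   0   0
  1   0   0   0   0   0   0   0   0   0   0   1   1   1   1   1   1
  2   0   0   0   9   9   9   9   9   9   9   9   9   9  10  10  10
  3   0   5   5   9  14  14  14  14  14  14  14  14  14  14  15  15
  4   0   5   5   9  14  14  14  14  14  14  14  15  15  19  24  24

14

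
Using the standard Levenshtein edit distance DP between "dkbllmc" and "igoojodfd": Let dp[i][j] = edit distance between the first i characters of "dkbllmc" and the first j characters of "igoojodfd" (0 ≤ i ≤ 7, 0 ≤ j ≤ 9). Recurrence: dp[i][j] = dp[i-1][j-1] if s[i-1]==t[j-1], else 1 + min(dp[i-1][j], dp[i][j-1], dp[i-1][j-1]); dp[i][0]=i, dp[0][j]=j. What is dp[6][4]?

   ''  i  g  o  o  j  o  d  f  d
''  0  1  2  3  4  5  6  7  8  9
 d  1  1  2  3  4  5  6  6  7  8
 k  2  2  2  3  4  5  6  7  7  8
 b  3  3  3  3  4  5  6  7  8  8
 l  4  4  4  4  4  5  6  7  8  9
 l  5  5  5  5  5  5  6  7  8  9
 m  6  6  6  6  6  6  6  7  8  9
 c  7  7  7  7  7  7  7  7  8  9

6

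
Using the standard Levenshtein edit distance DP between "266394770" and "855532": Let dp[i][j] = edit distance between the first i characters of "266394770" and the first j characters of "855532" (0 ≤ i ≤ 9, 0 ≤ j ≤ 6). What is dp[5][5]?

5

   ''  8  5  5  5  3  2
''  0  1  2  3  4  5  6
 2  1  1  2  3  4  5  5
 6  2  2  2  3  4  5  6
 6  3  3  3  3  4  5  6
 3  4  4  4  4  4  4  5
 9  5  5  5  5  5  5  5
 4  6  6  6  6  6  6  6
 7  7  7  7  7  7  7  7
 7  8  8  8  8  8  8  8
 0  9  9  9  9  9  9  9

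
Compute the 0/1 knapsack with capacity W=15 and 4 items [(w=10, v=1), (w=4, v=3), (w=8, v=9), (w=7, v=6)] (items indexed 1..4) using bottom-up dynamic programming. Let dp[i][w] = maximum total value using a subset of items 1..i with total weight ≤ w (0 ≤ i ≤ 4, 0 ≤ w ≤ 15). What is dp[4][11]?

9

i\w   0   1   2   3   4   5   6   7   8   9  10  11  12  13  14  15
  0   0   0   0   0   0   0   0   0   0   0   0   0   0   0   0   0
  1   0   0   0   0   0   0   0   0   0   0   1   1   1   1   1   1
  2   0   0   0   0   3   3   3   3   3   3   3   3   3   3   4   4
  3   0   0   0   0   3   3   3   3   9   9   9   9  12  12  12  12
  4   0   0   0   0   3   3   3   6   9   9   9   9  12  12  12  15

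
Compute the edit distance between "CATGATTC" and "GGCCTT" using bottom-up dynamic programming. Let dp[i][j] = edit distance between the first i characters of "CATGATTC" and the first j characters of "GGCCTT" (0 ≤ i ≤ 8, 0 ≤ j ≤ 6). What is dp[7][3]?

6

   ''  G  G  C  C  T  T
''  0  1  2  3  4  5  6
 C  1  1  2  2  3  4  5
 A  2  2  2  3  3  4  5
 T  3  3  3  3  4  3  4
 G  4  3  3  4  4  4  4
 A  5  4  4  4  5  5  5
 T  6  5  5  5  5  5  5
 T  7  6  6  6  6  5  5
 C  8  7  7  6  6  6  6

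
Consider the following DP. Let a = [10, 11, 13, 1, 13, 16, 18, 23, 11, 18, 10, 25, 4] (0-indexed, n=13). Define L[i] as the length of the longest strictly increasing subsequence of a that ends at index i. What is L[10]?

   i    0    1    2    3    4    5    6    7    8    9   10   11   12
a[i]   10   11   13    1   13   16   18   23   11   18   10   25    4
L[i]    1    2    3    1    3    4    5    6    2    5    2    7    2

2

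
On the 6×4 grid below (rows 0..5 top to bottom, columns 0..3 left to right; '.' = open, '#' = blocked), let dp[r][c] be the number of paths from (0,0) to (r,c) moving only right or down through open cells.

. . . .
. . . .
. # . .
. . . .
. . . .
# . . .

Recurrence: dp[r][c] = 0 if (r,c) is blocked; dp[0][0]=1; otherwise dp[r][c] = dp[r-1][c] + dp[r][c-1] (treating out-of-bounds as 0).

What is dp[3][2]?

r\c   0   1   2   3
  0   1   1   1   1
  1   1   2   3   4
  2   1   0   3   7
  3   1   1   4  11
  4   1   2   6  17
  5   0   2   8  25

4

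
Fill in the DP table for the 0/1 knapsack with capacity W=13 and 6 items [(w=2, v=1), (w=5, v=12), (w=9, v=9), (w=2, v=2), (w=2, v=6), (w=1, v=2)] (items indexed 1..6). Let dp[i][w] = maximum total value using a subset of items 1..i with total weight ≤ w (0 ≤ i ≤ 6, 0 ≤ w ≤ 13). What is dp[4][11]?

15

i\w   0   1   2   3   4   5   6   7   8   9  10  11  12  13
  0   0   0   0   0   0   0   0   0   0   0   0   0   0   0
  1   0   0   1   1   1   1   1   1   1   1   1   1   1   1
  2   0   0   1   1   1  12  12  13  13  13  13  13  13  13
  3   0   0   1   1   1  12  12  13  13  13  13  13  13  13
  4   0   0   2   2   3  12  12  14  14  15  15  15  15  15
  5   0   0   6   6   8  12  12  18  18  20  20  21  21  21
  6   0   2   6   8   8  12  14  18  20  20  22  22  23  23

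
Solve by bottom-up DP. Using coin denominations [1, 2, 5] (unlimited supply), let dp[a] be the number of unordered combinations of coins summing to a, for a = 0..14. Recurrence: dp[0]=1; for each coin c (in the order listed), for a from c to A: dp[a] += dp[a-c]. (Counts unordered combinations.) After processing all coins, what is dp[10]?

10

after  coin     0     1     2     3     4     5     6     7     8     9    10    11    12    13    14
          1     1     1     1     1     1     1     1     1     1     1     1     1     1     1     1
          2     1     1     2     2     3     3     4     4     5     5     6     6     7     7     8
          5     1     1     2     2     3     4     5     6     7     8    10    11    13    14    16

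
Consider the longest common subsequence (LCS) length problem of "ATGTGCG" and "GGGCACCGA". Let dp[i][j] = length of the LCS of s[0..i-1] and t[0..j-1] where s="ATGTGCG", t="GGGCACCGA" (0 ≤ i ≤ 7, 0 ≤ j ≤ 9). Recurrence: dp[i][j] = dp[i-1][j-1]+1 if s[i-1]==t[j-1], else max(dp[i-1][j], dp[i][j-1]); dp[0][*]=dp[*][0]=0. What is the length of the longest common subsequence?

4

   ''  G  G  G  C  A  C  C  G  A
''  0  0  0  0  0  0  0  0  0  0
 A  0  0  0  0  0  1  1  1  1  1
 T  0  0  0  0  0  1  1  1  1  1
 G  0  1  1  1  1  1  1  1  2  2
 T  0  1  1  1  1  1  1  1  2  2
 G  0  1  2  2  2  2  2  2  2  2
 C  0  1  2  2  3  3  3  3  3  3
 G  0  1  2  3  3  3  3  3  4  4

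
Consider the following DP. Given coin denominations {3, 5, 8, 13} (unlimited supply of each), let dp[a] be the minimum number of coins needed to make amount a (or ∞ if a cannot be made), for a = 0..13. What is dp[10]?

 a  0  1  2  3  4  5  6  7  8  9 10 11 12 13
dp  0  -  -  1  -  1  2  -  1  3  2  2  4  1
(- denotes ∞ / unreachable)

2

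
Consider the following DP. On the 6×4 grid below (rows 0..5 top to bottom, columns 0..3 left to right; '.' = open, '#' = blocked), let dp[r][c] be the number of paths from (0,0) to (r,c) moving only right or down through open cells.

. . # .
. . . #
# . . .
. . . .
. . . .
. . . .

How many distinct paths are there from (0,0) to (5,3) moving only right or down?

r\c   0   1   2   3
  0   1   1   0   0
  1   1   2   2   0
  2   0   2   4   4
  3   0   2   6  10
  4   0   2   8  18
  5   0   2  10  28

28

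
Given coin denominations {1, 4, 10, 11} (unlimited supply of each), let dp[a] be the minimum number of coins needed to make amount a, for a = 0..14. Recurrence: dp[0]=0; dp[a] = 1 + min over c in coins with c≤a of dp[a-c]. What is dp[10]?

1

 a  0  1  2  3  4  5  6  7  8  9 10 11 12 13 14
dp  0  1  2  3  1  2  3  4  2  3  1  1  2  3  2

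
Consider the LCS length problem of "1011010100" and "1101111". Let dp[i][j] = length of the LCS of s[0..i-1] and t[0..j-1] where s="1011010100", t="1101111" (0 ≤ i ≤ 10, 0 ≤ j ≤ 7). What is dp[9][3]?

3

   ''  1  1  0  1  1  1  1
''  0  0  0  0  0  0  0  0
 1  0  1  1  1  1  1  1  1
 0  0  1  1  2  2  2  2  2
 1  0  1  2  2  3  3  3  3
 1  0  1  2  2  3  4  4  4
 0  0  1  2  3  3  4  4  4
 1  0  1  2  3  4  4  5  5
 0  0  1  2  3  4  4  5  5
 1  0  1  2  3  4  5  5  6
 0  0  1  2  3  4  5  5  6
 0  0  1  2  3  4  5  5  6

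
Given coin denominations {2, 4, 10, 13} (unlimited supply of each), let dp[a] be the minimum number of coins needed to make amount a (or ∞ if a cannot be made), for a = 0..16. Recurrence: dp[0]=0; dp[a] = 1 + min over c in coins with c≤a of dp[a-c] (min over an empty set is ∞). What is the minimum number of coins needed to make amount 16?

 a  0  1  2  3  4  5  6  7  8  9 10 11 12 13 14 15 16
dp  0  -  1  -  1  -  2  -  2  -  1  -  2  1  2  2  3
(- denotes ∞ / unreachable)

3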